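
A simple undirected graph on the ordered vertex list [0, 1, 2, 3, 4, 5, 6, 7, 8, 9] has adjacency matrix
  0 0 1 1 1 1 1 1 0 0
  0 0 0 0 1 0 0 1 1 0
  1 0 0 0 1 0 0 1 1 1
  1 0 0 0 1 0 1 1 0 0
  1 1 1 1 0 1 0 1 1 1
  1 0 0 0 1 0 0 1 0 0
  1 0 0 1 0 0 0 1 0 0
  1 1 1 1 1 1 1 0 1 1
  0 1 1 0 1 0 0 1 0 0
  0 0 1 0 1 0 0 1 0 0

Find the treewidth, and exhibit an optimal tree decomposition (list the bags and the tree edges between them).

Treewidth 3.
One optimal decomposition is:
Bags: B1 = {0, 2, 4, 7}  B2 = {2, 4, 7, 9}  B3 = {0, 4, 5, 7}  B4 = {0, 3, 4, 7}  B5 = {0, 3, 6, 7}  B6 = {2, 4, 7, 8}  B7 = {1, 4, 7, 8}
Tree: B1–B2, B1–B3, B3–B4, B4–B5, B1–B6, B6–B7

The largest bag has 4 vertices, giving width 3; this decomposition certifies tw(G) ≤ 3. For the lower bound, the 4 vertices {0, 2, 4, 7} are pairwise adjacent, and any tree decomposition puts a clique entirely inside one bag — forcing width ≥ 3. Combining the bounds, tw(G) = 3.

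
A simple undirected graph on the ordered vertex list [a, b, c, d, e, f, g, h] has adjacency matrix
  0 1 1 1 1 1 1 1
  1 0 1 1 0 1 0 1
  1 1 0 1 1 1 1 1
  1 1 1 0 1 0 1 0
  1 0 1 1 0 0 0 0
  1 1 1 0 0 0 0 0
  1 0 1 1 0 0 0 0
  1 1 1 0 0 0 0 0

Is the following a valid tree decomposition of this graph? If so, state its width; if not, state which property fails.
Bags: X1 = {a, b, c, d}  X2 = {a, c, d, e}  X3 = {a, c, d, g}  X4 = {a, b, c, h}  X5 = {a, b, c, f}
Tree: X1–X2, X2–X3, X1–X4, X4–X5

Checking the three conditions: (i) the bags cover all of {a, b, c, d, e, f, g, h}; (ii) for each edge, some bag contains both endpoints; (iii) the bags containing any fixed vertex form a subtree. All hold, so the decomposition is valid with width 4 − 1 = 3.

Yes; width 3.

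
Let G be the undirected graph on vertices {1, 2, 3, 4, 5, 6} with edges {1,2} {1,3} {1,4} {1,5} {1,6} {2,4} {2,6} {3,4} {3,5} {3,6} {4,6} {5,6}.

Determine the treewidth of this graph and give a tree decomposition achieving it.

Treewidth 3.
One optimal decomposition is:
Bags: B1 = {1, 3, 4, 6}  B2 = {1, 3, 5, 6}  B3 = {1, 2, 4, 6}
Tree: B1–B2, B1–B3

The largest bag has 4 vertices, giving width 3; this decomposition certifies tw(G) ≤ 3. For the lower bound, the 4 vertices {1, 2, 4, 6} are pairwise adjacent, and any tree decomposition puts a clique entirely inside one bag — forcing width ≥ 3. The upper and lower bounds meet at 3, so that is the treewidth.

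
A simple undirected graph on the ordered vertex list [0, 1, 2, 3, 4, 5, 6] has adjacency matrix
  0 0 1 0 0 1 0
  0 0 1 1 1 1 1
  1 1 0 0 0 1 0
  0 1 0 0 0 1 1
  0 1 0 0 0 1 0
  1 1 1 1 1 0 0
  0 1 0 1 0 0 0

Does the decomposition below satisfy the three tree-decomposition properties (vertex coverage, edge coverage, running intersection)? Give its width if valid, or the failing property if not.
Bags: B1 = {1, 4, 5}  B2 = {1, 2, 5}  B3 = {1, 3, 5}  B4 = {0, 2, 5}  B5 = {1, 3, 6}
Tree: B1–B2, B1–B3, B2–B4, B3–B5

Vertex coverage: the bags together contain {0, 1, 2, 3, 4, 5, 6}, the full vertex set. Edge coverage: each edge of G has both endpoints in at least one bag. Running intersection: for every vertex, the bags containing it form a connected subtree. All three properties hold, so this is a valid tree decomposition of width max|bag| − 1 = 2, and hence tw(G) ≤ 2.

Yes; width 2.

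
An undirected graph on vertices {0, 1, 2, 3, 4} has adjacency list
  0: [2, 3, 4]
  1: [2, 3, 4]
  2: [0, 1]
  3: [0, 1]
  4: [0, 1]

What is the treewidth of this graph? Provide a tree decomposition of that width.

Every bag has size at most 3, so the width is 3 − 1 = 2 and tw(G) ≤ 2. For the lower bound, G contains the cycle 1–2–0–3–1, so G is not a forest; only forests have treewidth ≤ 1, hence tw(G) ≥ 2. Hence tw(G) = 2 exactly.

Treewidth 2.
Bags: B1 = {0, 1, 2}  B2 = {0, 1, 3}  B3 = {0, 1, 4}
Tree: B1–B2, B2–B3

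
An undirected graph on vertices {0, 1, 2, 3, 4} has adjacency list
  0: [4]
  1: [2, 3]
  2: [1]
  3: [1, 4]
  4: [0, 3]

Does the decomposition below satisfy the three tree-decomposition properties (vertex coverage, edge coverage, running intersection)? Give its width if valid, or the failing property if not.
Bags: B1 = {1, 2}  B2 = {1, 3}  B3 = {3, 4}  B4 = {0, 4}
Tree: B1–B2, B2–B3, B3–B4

Yes; width 1.

Checking the three conditions: (i) the bags cover all of {0, 1, 2, 3, 4}; (ii) for each edge, some bag contains both endpoints; (iii) the bags containing any fixed vertex form a subtree. All hold, so the decomposition is valid with width 2 − 1 = 1.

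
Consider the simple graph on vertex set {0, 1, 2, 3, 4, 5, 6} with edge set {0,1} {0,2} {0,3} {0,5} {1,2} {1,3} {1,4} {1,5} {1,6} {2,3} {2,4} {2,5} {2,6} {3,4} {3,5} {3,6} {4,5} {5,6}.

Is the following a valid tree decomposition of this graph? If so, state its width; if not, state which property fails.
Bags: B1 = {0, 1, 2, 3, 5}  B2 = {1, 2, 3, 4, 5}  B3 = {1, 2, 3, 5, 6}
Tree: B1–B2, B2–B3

Yes; width 4.

Checking the three conditions: (i) the bags cover all of {0, 1, 2, 3, 4, 5, 6}; (ii) for each edge, some bag contains both endpoints; (iii) the bags containing any fixed vertex form a subtree. All hold, so the decomposition is valid with width 5 − 1 = 4.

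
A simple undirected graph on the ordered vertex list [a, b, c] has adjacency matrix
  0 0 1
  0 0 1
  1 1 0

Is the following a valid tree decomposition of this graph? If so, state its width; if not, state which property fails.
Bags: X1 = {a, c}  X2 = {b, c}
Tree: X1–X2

Checking the three conditions: (i) the bags cover all of {a, b, c}; (ii) for each edge, some bag contains both endpoints; (iii) the bags containing any fixed vertex form a subtree. All hold, so the decomposition is valid with width 2 − 1 = 1.

Yes; width 1.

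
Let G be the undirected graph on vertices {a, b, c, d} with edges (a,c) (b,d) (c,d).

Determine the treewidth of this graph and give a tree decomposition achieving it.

Treewidth 1.
One such decomposition:
Bags: B1 = {b, d}  B2 = {c, d}  B3 = {a, c}
Tree: B1–B2, B2–B3

The largest bag has 2 vertices, giving width 1; this decomposition certifies tw(G) ≤ 1. Since G has at least one edge (e.g. b–d), it is not an edgeless graph, so tw(G) ≥ 1. Combining the bounds, tw(G) = 1.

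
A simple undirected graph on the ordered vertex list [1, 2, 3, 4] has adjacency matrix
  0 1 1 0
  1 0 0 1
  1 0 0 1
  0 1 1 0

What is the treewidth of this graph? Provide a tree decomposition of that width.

The largest bag has 3 vertices, giving width 2; this decomposition certifies tw(G) ≤ 2. For the lower bound, G contains the cycle 2–1–3–4–2, so G is not a forest; only forests have treewidth ≤ 1, hence tw(G) ≥ 2. Therefore the treewidth is 2.

Treewidth 2.
One such decomposition:
Bags: B1 = {1, 2, 3}  B2 = {2, 3, 4}
Tree: B1–B2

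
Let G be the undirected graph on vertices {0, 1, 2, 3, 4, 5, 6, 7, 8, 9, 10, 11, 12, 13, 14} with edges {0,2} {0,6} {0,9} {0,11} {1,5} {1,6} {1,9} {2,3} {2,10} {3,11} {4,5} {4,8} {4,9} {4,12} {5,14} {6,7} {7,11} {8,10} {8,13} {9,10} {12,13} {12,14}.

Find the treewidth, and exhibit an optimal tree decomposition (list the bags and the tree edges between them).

Treewidth 3.
Bags: B1 = {8, 12, 13, 14}  B2 = {4, 8, 12, 14}  B3 = {4, 5, 8, 14}  B4 = {4, 5, 8, 10}  B5 = {4, 5, 9, 10}  B6 = {1, 5, 9, 10}  B7 = {1, 2, 9, 10}  B8 = {0, 1, 2, 9}  B9 = {0, 1, 2, 6}  B10 = {0, 2, 3, 6}  B11 = {0, 3, 6, 11}  B12 = {3, 6, 7, 11}
Tree: B1–B2, B2–B3, B3–B4, B4–B5, B5–B6, B6–B7, B7–B8, B8–B9, B9–B10, B10–B11, B11–B12

The largest bag has 4 vertices, giving width 3; this decomposition certifies tw(G) ≤ 3. For the lower bound: the 4 vertex sets {12,13,14}, {8}, {4}, {1,5,9,10} are disjoint, each induces a connected subgraph, and every pair is joined by at least one edge of G. Contracting each set to a single vertex therefore yields K_{4} as a minor, and since treewidth is minor-monotone, tw(G) ≥ tw(K_{4}) = 3. Therefore the treewidth is 3.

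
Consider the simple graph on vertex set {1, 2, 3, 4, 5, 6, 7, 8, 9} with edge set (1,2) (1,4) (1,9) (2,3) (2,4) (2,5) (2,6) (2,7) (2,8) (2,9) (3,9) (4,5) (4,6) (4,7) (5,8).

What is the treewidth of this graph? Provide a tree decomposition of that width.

Each bag holds 3 vertices, so the decomposition has width 2, which upper-bounds the treewidth. On the other hand G contains the 3-clique {2, 5, 8}. A clique must lie in a single bag of any decomposition, so no decomposition can have width below 2. Therefore the treewidth is 2.

Treewidth 2.
One such decomposition:
Bags: B1 = {2, 4, 5}  B2 = {2, 4, 7}  B3 = {1, 2, 4}  B4 = {1, 2, 9}  B5 = {2, 3, 9}  B6 = {2, 5, 8}  B7 = {2, 4, 6}
Tree: B1–B2, B2–B3, B3–B4, B4–B5, B1–B6, B2–B7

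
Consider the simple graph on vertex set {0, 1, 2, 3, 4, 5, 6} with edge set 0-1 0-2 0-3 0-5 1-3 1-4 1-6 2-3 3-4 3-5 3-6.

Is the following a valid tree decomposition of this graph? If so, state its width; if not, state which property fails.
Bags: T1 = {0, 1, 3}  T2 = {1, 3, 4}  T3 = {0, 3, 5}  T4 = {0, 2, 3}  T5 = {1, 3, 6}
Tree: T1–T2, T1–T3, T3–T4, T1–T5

Vertex coverage: the bags together contain {0, 1, 2, 3, 4, 5, 6}, the full vertex set. Edge coverage: each edge of G has both endpoints in at least one bag. Running intersection: for every vertex, the bags containing it form a connected subtree. All three properties hold, so this is a valid tree decomposition of width max|bag| − 1 = 2, and hence tw(G) ≤ 2.

Yes; width 2.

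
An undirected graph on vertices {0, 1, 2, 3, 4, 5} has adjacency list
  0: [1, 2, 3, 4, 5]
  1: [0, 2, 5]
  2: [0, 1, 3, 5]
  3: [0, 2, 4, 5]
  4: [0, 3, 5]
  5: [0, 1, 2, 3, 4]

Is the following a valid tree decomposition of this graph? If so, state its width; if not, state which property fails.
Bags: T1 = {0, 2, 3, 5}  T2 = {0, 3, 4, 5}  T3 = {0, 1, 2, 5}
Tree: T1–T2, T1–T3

Every vertex of G appears in some bag (union = {0, 1, 2, 3, 4, 5}); every edge is covered by a bag; and for each vertex v the set of bags containing v is connected in the bag tree. The decomposition is therefore valid. The largest bag has 4 vertices, so the width is 3.

Yes; width 3.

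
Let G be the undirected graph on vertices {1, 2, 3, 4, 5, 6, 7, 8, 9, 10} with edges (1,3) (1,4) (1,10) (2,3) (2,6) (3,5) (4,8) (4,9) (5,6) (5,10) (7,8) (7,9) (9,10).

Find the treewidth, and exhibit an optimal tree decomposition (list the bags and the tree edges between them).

Treewidth 2.
One optimal decomposition is:
Bags: B1 = {4, 7, 8}  B2 = {4, 7, 9}  B3 = {1, 4, 9}  B4 = {1, 9, 10}  B5 = {1, 3, 10}  B6 = {3, 5, 10}  B7 = {2, 3, 5}  B8 = {2, 5, 6}
Tree: B1–B2, B2–B3, B3–B4, B4–B5, B5–B6, B6–B7, B7–B8

Each bag holds 3 vertices, so the decomposition has width 2, which upper-bounds the treewidth. For the lower bound, G contains the cycle 8–7–9–4–8, so G is not a forest; only forests have treewidth ≤ 1, hence tw(G) ≥ 2. Therefore the treewidth is 2.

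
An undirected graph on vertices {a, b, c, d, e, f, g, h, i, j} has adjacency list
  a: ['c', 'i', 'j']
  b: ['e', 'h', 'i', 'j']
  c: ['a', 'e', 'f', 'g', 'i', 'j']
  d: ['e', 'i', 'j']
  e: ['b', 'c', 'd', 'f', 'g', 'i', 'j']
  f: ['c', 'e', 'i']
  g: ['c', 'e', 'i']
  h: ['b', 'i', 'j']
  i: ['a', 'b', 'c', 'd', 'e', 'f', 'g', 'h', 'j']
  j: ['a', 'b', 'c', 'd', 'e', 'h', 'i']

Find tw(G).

3

A width-3 tree decomposition is:
Bags: B1 = {a, c, i, j}  B2 = {c, e, i, j}  B3 = {c, e, f, i}  B4 = {b, e, i, j}  B5 = {b, h, i, j}  B6 = {c, e, g, i}  B7 = {d, e, i, j}
Tree: B1–B2, B2–B3, B2–B4, B4–B5, B3–B6, B4–B7
Every bag has size at most 4, so the width is 4 − 1 = 3 and tw(G) ≤ 3. Conversely, {c, e, g, i} is a clique of size 4, and the vertices of any clique must share a bag in every tree decomposition; so some bag has ≥ 4 vertices and tw(G) ≥ 3. Therefore the treewidth is 3.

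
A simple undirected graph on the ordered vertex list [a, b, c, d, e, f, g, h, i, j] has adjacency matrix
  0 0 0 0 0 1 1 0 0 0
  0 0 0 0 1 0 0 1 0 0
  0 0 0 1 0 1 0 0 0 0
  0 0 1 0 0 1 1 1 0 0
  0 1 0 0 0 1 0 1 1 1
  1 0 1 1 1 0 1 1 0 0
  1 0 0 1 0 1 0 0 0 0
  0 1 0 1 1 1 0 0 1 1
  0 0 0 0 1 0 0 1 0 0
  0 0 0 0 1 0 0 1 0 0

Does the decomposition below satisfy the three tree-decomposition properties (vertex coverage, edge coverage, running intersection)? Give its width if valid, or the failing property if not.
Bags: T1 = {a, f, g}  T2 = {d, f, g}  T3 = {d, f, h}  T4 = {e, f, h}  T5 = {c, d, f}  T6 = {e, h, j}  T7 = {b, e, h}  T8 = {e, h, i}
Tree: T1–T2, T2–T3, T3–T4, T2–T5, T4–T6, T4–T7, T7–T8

Checking the three conditions: (i) the bags cover all of {a, b, c, d, e, f, g, h, i, j}; (ii) for each edge, some bag contains both endpoints; (iii) the bags containing any fixed vertex form a subtree. All hold, so the decomposition is valid with width 3 − 1 = 2.

Yes; width 2.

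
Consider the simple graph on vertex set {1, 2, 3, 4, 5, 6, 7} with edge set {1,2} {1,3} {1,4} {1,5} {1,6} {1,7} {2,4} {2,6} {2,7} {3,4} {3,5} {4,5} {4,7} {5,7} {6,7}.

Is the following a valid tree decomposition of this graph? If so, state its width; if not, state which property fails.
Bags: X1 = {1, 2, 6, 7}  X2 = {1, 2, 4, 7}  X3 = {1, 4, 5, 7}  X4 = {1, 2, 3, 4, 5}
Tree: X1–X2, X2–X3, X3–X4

A tree decomposition must satisfy three properties: every vertex lies in some bag; for every edge, both endpoints lie together in some bag; and for every vertex, the bags containing it form a connected subtree. Here bags containing vertex 2 are not connected in the tree, so the decomposition is invalid.

No — bags containing vertex 2 are not connected in the tree.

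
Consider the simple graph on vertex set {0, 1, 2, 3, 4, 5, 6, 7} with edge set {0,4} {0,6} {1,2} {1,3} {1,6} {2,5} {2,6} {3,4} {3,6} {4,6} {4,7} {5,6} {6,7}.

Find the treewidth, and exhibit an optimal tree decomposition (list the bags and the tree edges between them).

Treewidth 2.
One such decomposition:
Bags: B1 = {3, 4, 6}  B2 = {1, 3, 6}  B3 = {4, 6, 7}  B4 = {0, 4, 6}  B5 = {1, 2, 6}  B6 = {2, 5, 6}
Tree: B1–B2, B1–B3, B1–B4, B2–B5, B5–B6

The largest bag has 3 vertices, giving width 2; this decomposition certifies tw(G) ≤ 2. For the lower bound, the 3 vertices {1, 2, 6} are pairwise adjacent, and any tree decomposition puts a clique entirely inside one bag — forcing width ≥ 2. Hence tw(G) = 2 exactly.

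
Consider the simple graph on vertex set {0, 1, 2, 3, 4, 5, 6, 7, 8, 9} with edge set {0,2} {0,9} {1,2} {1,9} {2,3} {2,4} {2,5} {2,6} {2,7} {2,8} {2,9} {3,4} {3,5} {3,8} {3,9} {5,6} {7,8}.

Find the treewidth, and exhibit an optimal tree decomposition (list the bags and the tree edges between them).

Every bag has size at most 3, so the width is 3 − 1 = 2 and tw(G) ≤ 2. For the lower bound, the 3 vertices {0, 2, 9} are pairwise adjacent, and any tree decomposition puts a clique entirely inside one bag — forcing width ≥ 2. Combining the bounds, tw(G) = 2.

Treewidth 2.
Bags: B1 = {2, 3, 5}  B2 = {2, 5, 6}  B3 = {2, 3, 9}  B4 = {2, 3, 4}  B5 = {1, 2, 9}  B6 = {0, 2, 9}  B7 = {2, 3, 8}  B8 = {2, 7, 8}
Tree: B1–B2, B1–B3, B3–B4, B3–B5, B5–B6, B1–B7, B7–B8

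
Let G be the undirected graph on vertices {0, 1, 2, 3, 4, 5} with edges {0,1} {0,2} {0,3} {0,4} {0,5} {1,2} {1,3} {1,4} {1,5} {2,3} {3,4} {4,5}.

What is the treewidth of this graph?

3

A width-3 tree decomposition is:
Bags: B1 = {0, 1, 3, 4}  B2 = {0, 1, 2, 3}  B3 = {0, 1, 4, 5}
Tree: B1–B2, B1–B3
Every bag has size at most 4, so the width is 4 − 1 = 3 and tw(G) ≤ 3. On the other hand G contains the 4-clique {0, 1, 2, 3}. A clique must lie in a single bag of any decomposition, so no decomposition can have width below 3. Hence tw(G) = 3 exactly.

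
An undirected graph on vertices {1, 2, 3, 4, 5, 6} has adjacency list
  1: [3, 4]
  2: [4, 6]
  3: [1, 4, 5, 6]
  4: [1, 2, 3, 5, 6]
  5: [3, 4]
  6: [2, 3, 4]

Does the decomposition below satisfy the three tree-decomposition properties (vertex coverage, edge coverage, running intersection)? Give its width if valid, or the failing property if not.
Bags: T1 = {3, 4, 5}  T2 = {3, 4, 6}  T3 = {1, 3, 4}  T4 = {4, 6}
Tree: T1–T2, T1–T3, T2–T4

A tree decomposition must satisfy three properties: every vertex lies in some bag; for every edge, both endpoints lie together in some bag; and for every vertex, the bags containing it form a connected subtree. Here vertex 2 appears in no bag, so the decomposition is invalid.

No — vertex 2 appears in no bag.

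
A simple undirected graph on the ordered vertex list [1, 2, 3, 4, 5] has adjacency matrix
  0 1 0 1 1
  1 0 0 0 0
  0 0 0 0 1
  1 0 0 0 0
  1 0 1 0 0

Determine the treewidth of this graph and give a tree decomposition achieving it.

Treewidth 1.
Bags: B1 = {1, 2}  B2 = {1, 4}  B3 = {1, 5}  B4 = {3, 5}
Tree: B1–B2, B2–B3, B3–B4

The largest bag has 2 vertices, giving width 1; this decomposition certifies tw(G) ≤ 1. Any graph with an edge has treewidth ≥ 1, and G has the edge 2–1. Therefore the treewidth is 1.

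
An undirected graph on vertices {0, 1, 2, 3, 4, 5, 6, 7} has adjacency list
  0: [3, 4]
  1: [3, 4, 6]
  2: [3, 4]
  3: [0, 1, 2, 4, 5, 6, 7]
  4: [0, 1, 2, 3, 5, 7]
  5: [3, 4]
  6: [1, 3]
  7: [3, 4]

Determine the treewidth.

2

A width-2 tree decomposition is:
Bags: B1 = {0, 3, 4}  B2 = {2, 3, 4}  B3 = {3, 4, 5}  B4 = {1, 3, 4}  B5 = {3, 4, 7}  B6 = {1, 3, 6}
Tree: B1–B2, B1–B3, B1–B4, B3–B5, B4–B6
Each bag holds 3 vertices, so the decomposition has width 2, which upper-bounds the treewidth. On the other hand G contains the 3-clique {0, 3, 4}. A clique must lie in a single bag of any decomposition, so no decomposition can have width below 2. The upper and lower bounds meet at 2, so that is the treewidth.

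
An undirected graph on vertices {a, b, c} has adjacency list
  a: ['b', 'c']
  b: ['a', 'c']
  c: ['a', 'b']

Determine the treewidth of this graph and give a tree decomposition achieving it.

With just one bag of size 3, the width is 3 − 1 = 2, so tw(G) ≤ 2. Conversely, {a, b, c} is a clique of size 3, and the vertices of any clique must share a bag in every tree decomposition; so some bag has ≥ 3 vertices and tw(G) ≥ 2. Combining the bounds, tw(G) = 2.

Treewidth 2.
One such decomposition:
Bags: B1 = {a, b, c}
Tree: (single bag)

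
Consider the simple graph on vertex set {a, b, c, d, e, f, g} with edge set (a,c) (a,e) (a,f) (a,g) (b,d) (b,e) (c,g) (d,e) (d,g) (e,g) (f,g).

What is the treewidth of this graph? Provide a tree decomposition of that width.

Treewidth 2.
Bags: B1 = {a, c, g}  B2 = {a, e, g}  B3 = {d, e, g}  B4 = {b, d, e}  B5 = {a, f, g}
Tree: B1–B2, B2–B3, B3–B4, B1–B5

Every bag has size at most 3, so the width is 3 − 1 = 2 and tw(G) ≤ 2. For the lower bound, the 3 vertices {d, e, g} are pairwise adjacent, and any tree decomposition puts a clique entirely inside one bag — forcing width ≥ 2. The upper and lower bounds meet at 2, so that is the treewidth.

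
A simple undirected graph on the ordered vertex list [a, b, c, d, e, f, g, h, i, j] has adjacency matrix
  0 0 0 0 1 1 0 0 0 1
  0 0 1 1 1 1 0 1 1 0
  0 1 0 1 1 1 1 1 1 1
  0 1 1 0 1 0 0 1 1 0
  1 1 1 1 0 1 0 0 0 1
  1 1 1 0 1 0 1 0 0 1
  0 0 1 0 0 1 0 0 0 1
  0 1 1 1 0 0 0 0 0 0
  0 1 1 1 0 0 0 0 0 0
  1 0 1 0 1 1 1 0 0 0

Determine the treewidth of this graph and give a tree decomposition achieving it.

Each bag holds 4 vertices, so the decomposition has width 3, which upper-bounds the treewidth. On the other hand G contains the 4-clique {c, f, g, j}. A clique must lie in a single bag of any decomposition, so no decomposition can have width below 3. Therefore the treewidth is 3.

Treewidth 3.
One optimal decomposition is:
Bags: B1 = {a, e, f, j}  B2 = {c, e, f, j}  B3 = {b, c, e, f}  B4 = {c, f, g, j}  B5 = {b, c, d, e}  B6 = {b, c, d, h}  B7 = {b, c, d, i}
Tree: B1–B2, B2–B3, B2–B4, B3–B5, B5–B6, B5–B7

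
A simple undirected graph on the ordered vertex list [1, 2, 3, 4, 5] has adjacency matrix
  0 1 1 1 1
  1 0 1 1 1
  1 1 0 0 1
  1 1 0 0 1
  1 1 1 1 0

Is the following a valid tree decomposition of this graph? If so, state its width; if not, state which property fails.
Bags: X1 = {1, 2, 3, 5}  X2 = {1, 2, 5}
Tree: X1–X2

A tree decomposition must satisfy three properties: every vertex lies in some bag; for every edge, both endpoints lie together in some bag; and for every vertex, the bags containing it form a connected subtree. Here vertex 4 appears in no bag, so the decomposition is invalid.

No — vertex 4 appears in no bag.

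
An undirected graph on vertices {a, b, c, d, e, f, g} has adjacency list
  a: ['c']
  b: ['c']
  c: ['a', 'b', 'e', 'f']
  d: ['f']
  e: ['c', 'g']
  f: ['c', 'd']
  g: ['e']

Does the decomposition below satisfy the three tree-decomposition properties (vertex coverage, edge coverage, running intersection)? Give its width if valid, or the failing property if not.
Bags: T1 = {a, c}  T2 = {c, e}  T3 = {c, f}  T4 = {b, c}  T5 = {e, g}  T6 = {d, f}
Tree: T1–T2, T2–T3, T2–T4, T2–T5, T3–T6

Yes; width 1.

Checking the three conditions: (i) the bags cover all of {a, b, c, d, e, f, g}; (ii) for each edge, some bag contains both endpoints; (iii) the bags containing any fixed vertex form a subtree. All hold, so the decomposition is valid with width 2 − 1 = 1.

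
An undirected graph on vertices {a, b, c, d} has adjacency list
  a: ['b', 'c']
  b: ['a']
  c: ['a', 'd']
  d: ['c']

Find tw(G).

A width-1 tree decomposition is:
Bags: B1 = {c, d}  B2 = {a, c}  B3 = {a, b}
Tree: B1–B2, B2–B3
Every bag has size at most 2, so the width is 2 − 1 = 1 and tw(G) ≤ 1. Any graph with an edge has treewidth ≥ 1, and G has the edge d–c. The upper and lower bounds meet at 1, so that is the treewidth.

1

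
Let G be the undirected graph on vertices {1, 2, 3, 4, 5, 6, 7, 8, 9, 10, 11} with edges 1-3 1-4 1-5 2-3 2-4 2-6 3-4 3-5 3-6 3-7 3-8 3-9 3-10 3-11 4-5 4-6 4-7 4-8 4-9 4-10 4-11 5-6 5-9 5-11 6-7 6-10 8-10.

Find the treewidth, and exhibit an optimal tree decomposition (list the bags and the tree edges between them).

Treewidth 3.
One optimal decomposition is:
Bags: B1 = {3, 4, 5, 6}  B2 = {2, 3, 4, 6}  B3 = {3, 4, 5, 9}  B4 = {3, 4, 6, 7}  B5 = {3, 4, 6, 10}  B6 = {3, 4, 8, 10}  B7 = {3, 4, 5, 11}  B8 = {1, 3, 4, 5}
Tree: B1–B2, B1–B3, B2–B4, B1–B5, B5–B6, B3–B7, B3–B8

Every bag has size at most 4, so the width is 4 − 1 = 3 and tw(G) ≤ 3. On the other hand G contains the 4-clique {2, 3, 4, 6}. A clique must lie in a single bag of any decomposition, so no decomposition can have width below 3. The upper and lower bounds meet at 3, so that is the treewidth.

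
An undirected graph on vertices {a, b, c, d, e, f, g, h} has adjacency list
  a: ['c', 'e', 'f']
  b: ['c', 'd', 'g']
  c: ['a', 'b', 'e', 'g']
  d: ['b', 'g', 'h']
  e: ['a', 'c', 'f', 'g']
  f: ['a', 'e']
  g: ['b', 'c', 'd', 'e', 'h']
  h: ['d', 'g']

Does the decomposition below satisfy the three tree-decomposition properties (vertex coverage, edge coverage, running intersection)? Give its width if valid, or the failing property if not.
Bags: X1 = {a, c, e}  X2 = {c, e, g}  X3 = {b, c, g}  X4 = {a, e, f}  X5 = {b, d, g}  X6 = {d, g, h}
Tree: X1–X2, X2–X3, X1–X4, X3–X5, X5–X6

Yes; width 2.

Checking the three conditions: (i) the bags cover all of {a, b, c, d, e, f, g, h}; (ii) for each edge, some bag contains both endpoints; (iii) the bags containing any fixed vertex form a subtree. All hold, so the decomposition is valid with width 3 − 1 = 2.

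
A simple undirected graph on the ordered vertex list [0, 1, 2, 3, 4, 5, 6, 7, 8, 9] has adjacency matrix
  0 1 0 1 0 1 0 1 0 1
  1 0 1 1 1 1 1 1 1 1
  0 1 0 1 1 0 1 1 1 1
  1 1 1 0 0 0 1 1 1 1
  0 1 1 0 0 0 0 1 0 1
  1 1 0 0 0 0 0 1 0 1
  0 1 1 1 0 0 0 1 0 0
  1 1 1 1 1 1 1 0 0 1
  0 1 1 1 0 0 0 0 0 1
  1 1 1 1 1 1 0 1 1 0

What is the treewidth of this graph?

A width-4 tree decomposition is:
Bags: B1 = {1, 2, 3, 7, 9}  B2 = {1, 2, 4, 7, 9}  B3 = {1, 2, 3, 6, 7}  B4 = {0, 1, 3, 7, 9}  B5 = {1, 2, 3, 8, 9}  B6 = {0, 1, 5, 7, 9}
Tree: B1–B2, B1–B3, B1–B4, B1–B5, B4–B6
Every bag has size at most 5, so the width is 5 − 1 = 4 and tw(G) ≤ 4. On the other hand G contains the 5-clique {1, 2, 3, 8, 9}. A clique must lie in a single bag of any decomposition, so no decomposition can have width below 4. Therefore the treewidth is 4.

4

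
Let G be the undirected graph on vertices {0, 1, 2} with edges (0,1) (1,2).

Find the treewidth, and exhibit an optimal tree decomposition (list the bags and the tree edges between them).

Treewidth 1.
One such decomposition:
Bags: B1 = {0, 1}  B2 = {1, 2}
Tree: B1–B2

The largest bag has 2 vertices, giving width 1; this decomposition certifies tw(G) ≤ 1. G has an edge, so its treewidth is at least 1. Hence tw(G) = 1 exactly.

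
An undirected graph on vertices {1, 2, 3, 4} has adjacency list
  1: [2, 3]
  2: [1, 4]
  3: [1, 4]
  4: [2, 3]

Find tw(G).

2

A width-2 tree decomposition is:
Bags: B1 = {1, 3, 4}  B2 = {1, 2, 4}
Tree: B1–B2
Each bag holds 3 vertices, so the decomposition has width 2, which upper-bounds the treewidth. For the lower bound, G contains the cycle 4–3–1–2–4, so G is not a forest; only forests have treewidth ≤ 1, hence tw(G) ≥ 2. Combining the bounds, tw(G) = 2.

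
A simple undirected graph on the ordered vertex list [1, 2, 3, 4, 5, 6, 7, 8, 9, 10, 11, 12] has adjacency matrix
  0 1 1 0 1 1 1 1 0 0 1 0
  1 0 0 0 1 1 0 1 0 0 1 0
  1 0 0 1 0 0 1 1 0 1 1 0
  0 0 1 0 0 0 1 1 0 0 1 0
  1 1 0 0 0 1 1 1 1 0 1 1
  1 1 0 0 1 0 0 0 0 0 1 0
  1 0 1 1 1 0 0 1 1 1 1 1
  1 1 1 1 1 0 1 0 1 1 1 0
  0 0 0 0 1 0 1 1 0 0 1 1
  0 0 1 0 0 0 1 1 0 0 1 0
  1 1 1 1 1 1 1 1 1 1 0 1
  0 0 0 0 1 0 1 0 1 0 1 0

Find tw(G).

A width-4 tree decomposition is:
Bags: B1 = {1, 2, 5, 8, 11}  B2 = {1, 5, 7, 8, 11}  B3 = {1, 3, 7, 8, 11}  B4 = {3, 4, 7, 8, 11}  B5 = {5, 7, 8, 9, 11}  B6 = {5, 7, 9, 11, 12}  B7 = {1, 2, 5, 6, 11}  B8 = {3, 7, 8, 10, 11}
Tree: B1–B2, B2–B3, B3–B4, B2–B5, B5–B6, B1–B7, B3–B8
Every bag has size at most 5, so the width is 5 − 1 = 4 and tw(G) ≤ 4. For the lower bound, the 5 vertices {1, 2, 5, 8, 11} are pairwise adjacent, and any tree decomposition puts a clique entirely inside one bag — forcing width ≥ 4. Hence tw(G) = 4 exactly.

4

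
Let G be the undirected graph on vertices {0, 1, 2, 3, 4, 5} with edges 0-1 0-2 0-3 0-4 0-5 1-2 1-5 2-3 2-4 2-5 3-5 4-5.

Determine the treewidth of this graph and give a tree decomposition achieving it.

Treewidth 3.
One such decomposition:
Bags: B1 = {0, 2, 3, 5}  B2 = {0, 1, 2, 5}  B3 = {0, 2, 4, 5}
Tree: B1–B2, B1–B3

The largest bag has 4 vertices, giving width 3; this decomposition certifies tw(G) ≤ 3. On the other hand G contains the 4-clique {0, 1, 2, 5}. A clique must lie in a single bag of any decomposition, so no decomposition can have width below 3. Therefore the treewidth is 3.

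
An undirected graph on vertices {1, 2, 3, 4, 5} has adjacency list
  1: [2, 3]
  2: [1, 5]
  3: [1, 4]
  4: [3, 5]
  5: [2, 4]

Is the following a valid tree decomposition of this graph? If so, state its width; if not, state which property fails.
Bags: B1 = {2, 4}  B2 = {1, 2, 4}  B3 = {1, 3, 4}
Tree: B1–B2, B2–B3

A tree decomposition must satisfy three properties: every vertex lies in some bag; for every edge, both endpoints lie together in some bag; and for every vertex, the bags containing it form a connected subtree. Here vertex 5 appears in no bag, so the decomposition is invalid.

No — vertex 5 appears in no bag.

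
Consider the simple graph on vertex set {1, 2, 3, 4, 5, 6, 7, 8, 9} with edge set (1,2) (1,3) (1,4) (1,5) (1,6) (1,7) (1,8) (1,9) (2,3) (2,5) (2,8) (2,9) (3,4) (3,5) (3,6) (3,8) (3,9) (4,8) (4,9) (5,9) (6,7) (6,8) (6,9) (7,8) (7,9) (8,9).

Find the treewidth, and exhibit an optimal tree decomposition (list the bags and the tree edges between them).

Treewidth 4.
One optimal decomposition is:
Bags: B1 = {1, 2, 3, 8, 9}  B2 = {1, 3, 4, 8, 9}  B3 = {1, 3, 6, 8, 9}  B4 = {1, 6, 7, 8, 9}  B5 = {1, 2, 3, 5, 9}
Tree: B1–B2, B2–B3, B3–B4, B1–B5

Every bag has size at most 5, so the width is 5 − 1 = 4 and tw(G) ≤ 4. Conversely, {1, 2, 3, 8, 9} is a clique of size 5, and the vertices of any clique must share a bag in every tree decomposition; so some bag has ≥ 5 vertices and tw(G) ≥ 4. The upper and lower bounds meet at 4, so that is the treewidth.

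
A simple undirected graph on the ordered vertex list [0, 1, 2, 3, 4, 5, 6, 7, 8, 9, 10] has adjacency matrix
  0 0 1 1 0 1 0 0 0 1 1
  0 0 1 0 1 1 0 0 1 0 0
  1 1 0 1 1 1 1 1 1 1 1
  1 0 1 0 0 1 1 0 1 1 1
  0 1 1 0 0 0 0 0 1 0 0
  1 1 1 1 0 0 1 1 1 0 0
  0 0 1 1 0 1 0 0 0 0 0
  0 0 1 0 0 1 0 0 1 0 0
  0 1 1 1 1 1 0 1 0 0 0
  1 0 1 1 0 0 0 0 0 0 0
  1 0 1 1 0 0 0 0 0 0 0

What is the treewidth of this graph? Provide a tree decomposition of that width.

Every bag has size at most 4, so the width is 4 − 1 = 3 and tw(G) ≤ 3. On the other hand G contains the 4-clique {1, 2, 4, 8}. A clique must lie in a single bag of any decomposition, so no decomposition can have width below 3. Combining the bounds, tw(G) = 3.

Treewidth 3.
One such decomposition:
Bags: B1 = {2, 3, 5, 8}  B2 = {0, 2, 3, 5}  B3 = {2, 3, 5, 6}  B4 = {1, 2, 5, 8}  B5 = {0, 2, 3, 10}  B6 = {0, 2, 3, 9}  B7 = {2, 5, 7, 8}  B8 = {1, 2, 4, 8}
Tree: B1–B2, B2–B3, B1–B4, B2–B5, B5–B6, B4–B7, B4–B8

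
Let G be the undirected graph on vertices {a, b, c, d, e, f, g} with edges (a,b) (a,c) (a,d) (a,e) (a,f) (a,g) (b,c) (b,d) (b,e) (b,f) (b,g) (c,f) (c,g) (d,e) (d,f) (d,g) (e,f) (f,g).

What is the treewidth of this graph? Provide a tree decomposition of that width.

Treewidth 4.
One optimal decomposition is:
Bags: B1 = {a, b, d, f, g}  B2 = {a, b, d, e, f}  B3 = {a, b, c, f, g}
Tree: B1–B2, B1–B3

Every bag has size at most 5, so the width is 5 − 1 = 4 and tw(G) ≤ 4. Conversely, {a, b, d, f, g} is a clique of size 5, and the vertices of any clique must share a bag in every tree decomposition; so some bag has ≥ 5 vertices and tw(G) ≥ 4. Hence tw(G) = 4 exactly.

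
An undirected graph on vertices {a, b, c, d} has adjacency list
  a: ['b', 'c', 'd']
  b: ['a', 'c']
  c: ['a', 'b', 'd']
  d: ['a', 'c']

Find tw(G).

2

A width-2 tree decomposition is:
Bags: B1 = {a, b, c}  B2 = {a, c, d}
Tree: B1–B2
Each bag holds 3 vertices, so the decomposition has width 2, which upper-bounds the treewidth. On the other hand G contains the 3-clique {a, c, d}. A clique must lie in a single bag of any decomposition, so no decomposition can have width below 2. The upper and lower bounds meet at 2, so that is the treewidth.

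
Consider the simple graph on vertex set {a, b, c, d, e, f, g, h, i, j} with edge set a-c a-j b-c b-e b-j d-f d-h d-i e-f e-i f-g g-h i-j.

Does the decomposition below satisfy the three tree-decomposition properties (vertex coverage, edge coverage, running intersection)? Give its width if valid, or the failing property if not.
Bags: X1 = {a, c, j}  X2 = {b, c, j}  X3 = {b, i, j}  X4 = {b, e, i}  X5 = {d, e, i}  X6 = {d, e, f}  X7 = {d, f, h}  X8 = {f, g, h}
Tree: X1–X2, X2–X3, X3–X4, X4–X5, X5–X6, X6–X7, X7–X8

Yes; width 2.

Checking the three conditions: (i) the bags cover all of {a, b, c, d, e, f, g, h, i, j}; (ii) for each edge, some bag contains both endpoints; (iii) the bags containing any fixed vertex form a subtree. All hold, so the decomposition is valid with width 3 − 1 = 2.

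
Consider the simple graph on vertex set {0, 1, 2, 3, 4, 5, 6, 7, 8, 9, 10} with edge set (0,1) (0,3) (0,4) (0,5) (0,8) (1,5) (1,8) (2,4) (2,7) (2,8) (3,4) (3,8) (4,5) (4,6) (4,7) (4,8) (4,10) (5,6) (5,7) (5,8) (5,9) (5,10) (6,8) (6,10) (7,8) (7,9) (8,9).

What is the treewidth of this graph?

A width-3 tree decomposition is:
Bags: B1 = {4, 5, 6, 8}  B2 = {4, 5, 7, 8}  B3 = {4, 5, 6, 10}  B4 = {2, 4, 7, 8}  B5 = {0, 4, 5, 8}  B6 = {0, 1, 5, 8}  B7 = {0, 3, 4, 8}  B8 = {5, 7, 8, 9}
Tree: B1–B2, B1–B3, B2–B4, B1–B5, B5–B6, B5–B7, B2–B8
The largest bag has 4 vertices, giving width 3; this decomposition certifies tw(G) ≤ 3. On the other hand G contains the 4-clique {0, 1, 5, 8}. A clique must lie in a single bag of any decomposition, so no decomposition can have width below 3. Hence tw(G) = 3 exactly.

3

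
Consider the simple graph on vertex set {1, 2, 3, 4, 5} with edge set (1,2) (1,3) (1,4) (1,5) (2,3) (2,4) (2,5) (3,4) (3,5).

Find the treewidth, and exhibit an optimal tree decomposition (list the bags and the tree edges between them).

Treewidth 3.
Bags: B1 = {1, 2, 3, 4}  B2 = {1, 2, 3, 5}
Tree: B1–B2

Every bag has size at most 4, so the width is 4 − 1 = 3 and tw(G) ≤ 3. On the other hand G contains the 4-clique {1, 2, 3, 4}. A clique must lie in a single bag of any decomposition, so no decomposition can have width below 3. The upper and lower bounds meet at 3, so that is the treewidth.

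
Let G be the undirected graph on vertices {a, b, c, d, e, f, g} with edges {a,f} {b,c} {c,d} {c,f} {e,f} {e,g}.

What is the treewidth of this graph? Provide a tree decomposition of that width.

The largest bag has 2 vertices, giving width 1; this decomposition certifies tw(G) ≤ 1. Since G has at least one edge (e.g. c–f), it is not an edgeless graph, so tw(G) ≥ 1. The upper and lower bounds meet at 1, so that is the treewidth.

Treewidth 1.
One optimal decomposition is:
Bags: B1 = {c, f}  B2 = {c, d}  B3 = {b, c}  B4 = {a, f}  B5 = {e, f}  B6 = {e, g}
Tree: B1–B2, B1–B3, B1–B4, B4–B5, B5–B6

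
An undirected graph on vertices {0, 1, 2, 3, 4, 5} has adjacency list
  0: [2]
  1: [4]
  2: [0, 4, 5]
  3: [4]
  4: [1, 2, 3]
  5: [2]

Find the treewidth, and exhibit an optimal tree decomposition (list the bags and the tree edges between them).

Treewidth 1.
One such decomposition:
Bags: B1 = {0, 2}  B2 = {2, 4}  B3 = {2, 5}  B4 = {1, 4}  B5 = {3, 4}
Tree: B1–B2, B1–B3, B2–B4, B2–B5

The largest bag has 2 vertices, giving width 1; this decomposition certifies tw(G) ≤ 1. Since G has at least one edge (e.g. 0–2), it is not an edgeless graph, so tw(G) ≥ 1. Combining the bounds, tw(G) = 1.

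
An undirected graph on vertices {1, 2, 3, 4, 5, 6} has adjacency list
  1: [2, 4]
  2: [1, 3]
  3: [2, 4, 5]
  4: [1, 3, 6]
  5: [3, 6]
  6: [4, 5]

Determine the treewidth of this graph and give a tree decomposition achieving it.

Treewidth 2.
One optimal decomposition is:
Bags: B1 = {4, 5, 6}  B2 = {3, 4, 5}  B3 = {1, 3, 4}  B4 = {1, 2, 3}
Tree: B1–B2, B2–B3, B3–B4

Every bag has size at most 3, so the width is 3 − 1 = 2 and tw(G) ≤ 2. For the lower bound, G contains the cycle 6–5–3–4–6, so G is not a forest; only forests have treewidth ≤ 1, hence tw(G) ≥ 2. Therefore the treewidth is 2.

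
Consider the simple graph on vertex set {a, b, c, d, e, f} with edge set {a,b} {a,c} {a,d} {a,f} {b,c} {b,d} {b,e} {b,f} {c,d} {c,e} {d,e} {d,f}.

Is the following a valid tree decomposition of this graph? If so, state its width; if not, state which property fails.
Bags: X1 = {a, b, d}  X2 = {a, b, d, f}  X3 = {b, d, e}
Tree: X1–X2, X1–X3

No — vertex c appears in no bag.

A tree decomposition must satisfy three properties: every vertex lies in some bag; for every edge, both endpoints lie together in some bag; and for every vertex, the bags containing it form a connected subtree. Here vertex c appears in no bag, so the decomposition is invalid.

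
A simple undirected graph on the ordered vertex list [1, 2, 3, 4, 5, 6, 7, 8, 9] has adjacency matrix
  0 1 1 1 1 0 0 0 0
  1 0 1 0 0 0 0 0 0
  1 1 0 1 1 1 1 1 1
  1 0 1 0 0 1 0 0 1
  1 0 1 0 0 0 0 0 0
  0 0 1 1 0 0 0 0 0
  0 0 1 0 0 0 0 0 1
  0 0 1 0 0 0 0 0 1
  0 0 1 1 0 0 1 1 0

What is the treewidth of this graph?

A width-2 tree decomposition is:
Bags: B1 = {1, 2, 3}  B2 = {1, 3, 4}  B3 = {3, 4, 9}  B4 = {3, 8, 9}  B5 = {3, 7, 9}  B6 = {3, 4, 6}  B7 = {1, 3, 5}
Tree: B1–B2, B2–B3, B3–B4, B4–B5, B2–B6, B1–B7
The largest bag has 3 vertices, giving width 2; this decomposition certifies tw(G) ≤ 2. On the other hand G contains the 3-clique {1, 2, 3}. A clique must lie in a single bag of any decomposition, so no decomposition can have width below 2. The upper and lower bounds meet at 2, so that is the treewidth.

2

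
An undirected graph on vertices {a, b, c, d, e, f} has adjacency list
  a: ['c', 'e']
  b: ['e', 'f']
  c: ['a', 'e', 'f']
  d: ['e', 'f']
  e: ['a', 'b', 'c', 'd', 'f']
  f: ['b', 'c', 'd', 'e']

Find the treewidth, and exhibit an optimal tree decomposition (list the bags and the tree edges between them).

Every bag has size at most 3, so the width is 3 − 1 = 2 and tw(G) ≤ 2. For the lower bound, the 3 vertices {a, c, e} are pairwise adjacent, and any tree decomposition puts a clique entirely inside one bag — forcing width ≥ 2. Hence tw(G) = 2 exactly.

Treewidth 2.
One such decomposition:
Bags: B1 = {a, c, e}  B2 = {c, e, f}  B3 = {d, e, f}  B4 = {b, e, f}
Tree: B1–B2, B2–B3, B2–B4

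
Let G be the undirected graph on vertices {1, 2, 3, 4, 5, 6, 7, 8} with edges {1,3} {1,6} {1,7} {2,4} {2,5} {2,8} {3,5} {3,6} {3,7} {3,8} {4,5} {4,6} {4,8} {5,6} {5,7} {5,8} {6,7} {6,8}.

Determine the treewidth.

A width-3 tree decomposition is:
Bags: B1 = {3, 5, 6, 8}  B2 = {3, 5, 6, 7}  B3 = {4, 5, 6, 8}  B4 = {2, 4, 5, 8}  B5 = {1, 3, 6, 7}
Tree: B1–B2, B1–B3, B3–B4, B2–B5
Every bag has size at most 4, so the width is 4 − 1 = 3 and tw(G) ≤ 3. On the other hand G contains the 4-clique {1, 3, 6, 7}. A clique must lie in a single bag of any decomposition, so no decomposition can have width below 3. Hence tw(G) = 3 exactly.

3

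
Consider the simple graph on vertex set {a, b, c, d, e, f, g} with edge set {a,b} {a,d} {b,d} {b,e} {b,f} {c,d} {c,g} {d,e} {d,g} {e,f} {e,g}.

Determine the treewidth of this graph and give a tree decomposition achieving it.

Treewidth 2.
One optimal decomposition is:
Bags: B1 = {d, e, g}  B2 = {b, d, e}  B3 = {b, e, f}  B4 = {a, b, d}  B5 = {c, d, g}
Tree: B1–B2, B2–B3, B2–B4, B1–B5

Each bag holds 3 vertices, so the decomposition has width 2, which upper-bounds the treewidth. For the lower bound, the 3 vertices {d, e, g} are pairwise adjacent, and any tree decomposition puts a clique entirely inside one bag — forcing width ≥ 2. Therefore the treewidth is 2.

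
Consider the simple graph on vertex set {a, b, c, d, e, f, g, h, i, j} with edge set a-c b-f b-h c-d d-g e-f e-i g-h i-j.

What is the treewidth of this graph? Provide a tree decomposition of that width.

Each bag holds 2 vertices, so the decomposition has width 1, which upper-bounds the treewidth. Any graph with an edge has treewidth ≥ 1, and G has the edge j–i. Hence tw(G) = 1 exactly.

Treewidth 1.
One optimal decomposition is:
Bags: B1 = {i, j}  B2 = {e, i}  B3 = {e, f}  B4 = {b, f}  B5 = {b, h}  B6 = {g, h}  B7 = {d, g}  B8 = {c, d}  B9 = {a, c}
Tree: B1–B2, B2–B3, B3–B4, B4–B5, B5–B6, B6–B7, B7–B8, B8–B9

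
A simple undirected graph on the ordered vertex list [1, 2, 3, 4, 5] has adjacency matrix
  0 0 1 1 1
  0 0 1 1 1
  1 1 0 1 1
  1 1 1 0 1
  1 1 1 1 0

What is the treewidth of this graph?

3

A width-3 tree decomposition is:
Bags: B1 = {2, 3, 4, 5}  B2 = {1, 3, 4, 5}
Tree: B1–B2
Every bag has size at most 4, so the width is 4 − 1 = 3 and tw(G) ≤ 3. On the other hand G contains the 4-clique {1, 3, 4, 5}. A clique must lie in a single bag of any decomposition, so no decomposition can have width below 3. Combining the bounds, tw(G) = 3.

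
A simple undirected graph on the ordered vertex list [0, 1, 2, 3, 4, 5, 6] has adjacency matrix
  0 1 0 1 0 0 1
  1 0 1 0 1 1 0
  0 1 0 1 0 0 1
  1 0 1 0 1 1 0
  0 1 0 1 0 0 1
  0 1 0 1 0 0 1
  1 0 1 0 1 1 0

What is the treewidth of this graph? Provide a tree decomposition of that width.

Each bag holds 4 vertices, so the decomposition has width 3, which upper-bounds the treewidth. For the lower bound: the 4 vertex sets {4,6}, {2,3}, {1}, {5} are disjoint, each induces a connected subgraph, and every pair is joined by at least one edge of G. Contracting each set to a single vertex therefore yields K_{4} as a minor, and since treewidth is minor-monotone, tw(G) ≥ tw(K_{4}) = 3. Therefore the treewidth is 3.

Treewidth 3.
One such decomposition:
Bags: B1 = {1, 3, 4, 6}  B2 = {1, 2, 3, 6}  B3 = {1, 3, 5, 6}  B4 = {0, 1, 3, 6}
Tree: B1–B2, B2–B3, B3–B4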